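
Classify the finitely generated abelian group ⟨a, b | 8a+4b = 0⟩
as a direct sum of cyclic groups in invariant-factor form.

rank_ℚ(R)=1; free=2−1=1
SNF(R) diag = [4] → torsion [4]

Answer: M ≅ ℤ^1 ⊕ ℤ/4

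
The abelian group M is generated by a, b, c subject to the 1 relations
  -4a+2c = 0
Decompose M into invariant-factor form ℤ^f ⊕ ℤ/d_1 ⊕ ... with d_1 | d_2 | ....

rank_ℚ(R)=1; free=3−1=2
SNF(R) diag = [2] → torsion [2]

Answer: M ≅ ℤ^2 ⊕ ℤ/2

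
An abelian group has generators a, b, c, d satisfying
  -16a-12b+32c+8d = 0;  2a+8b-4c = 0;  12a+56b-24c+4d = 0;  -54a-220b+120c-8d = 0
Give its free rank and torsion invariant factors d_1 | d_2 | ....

Answer: M ≅ ℤ/2 ⊕ ℤ/4 ⊕ ℤ/12 ⊕ ℤ/36

Derivation:
rank_ℚ(R)=4; free=4−4=0
SNF(R) diag = [2, 4, 12, 36] → torsion [2, 4, 12, 36]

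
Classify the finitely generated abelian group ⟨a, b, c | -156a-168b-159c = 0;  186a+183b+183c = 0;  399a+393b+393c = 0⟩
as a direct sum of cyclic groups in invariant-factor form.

rank_ℚ(R)=3; free=3−3=0
SNF(R) diag = [3, 9, 27] → torsion [3, 9, 27]

Answer: M ≅ ℤ/3 ⊕ ℤ/9 ⊕ ℤ/27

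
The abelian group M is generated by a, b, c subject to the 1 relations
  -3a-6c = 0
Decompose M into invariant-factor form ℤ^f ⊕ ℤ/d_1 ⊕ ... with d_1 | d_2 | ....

Answer: M ≅ ℤ^2 ⊕ ℤ/3

Derivation:
rank_ℚ(R)=1; free=3−1=2
SNF(R) diag = [3] → torsion [3]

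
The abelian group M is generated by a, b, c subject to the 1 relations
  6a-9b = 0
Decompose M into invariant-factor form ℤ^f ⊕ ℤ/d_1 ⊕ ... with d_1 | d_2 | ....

Answer: M ≅ ℤ^2 ⊕ ℤ/3

Derivation:
rank_ℚ(R)=1; free=3−1=2
SNF(R) diag = [3] → torsion [3]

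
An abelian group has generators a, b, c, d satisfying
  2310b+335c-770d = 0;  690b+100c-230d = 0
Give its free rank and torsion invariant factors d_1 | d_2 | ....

rank_ℚ(R)=2; free=4−2=2
SNF(R) diag = [5, 10] → torsion [5, 10]

Answer: M ≅ ℤ^2 ⊕ ℤ/5 ⊕ ℤ/10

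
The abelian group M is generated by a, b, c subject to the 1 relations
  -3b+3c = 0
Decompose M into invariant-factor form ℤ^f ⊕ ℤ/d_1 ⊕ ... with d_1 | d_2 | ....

Answer: M ≅ ℤ^2 ⊕ ℤ/3

Derivation:
rank_ℚ(R)=1; free=3−1=2
SNF(R) diag = [3] → torsion [3]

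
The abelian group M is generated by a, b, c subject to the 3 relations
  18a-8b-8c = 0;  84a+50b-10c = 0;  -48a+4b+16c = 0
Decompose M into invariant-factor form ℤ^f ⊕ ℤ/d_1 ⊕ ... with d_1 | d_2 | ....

Answer: M ≅ ℤ/2 ⊕ ℤ/6 ⊕ ℤ/12

Derivation:
rank_ℚ(R)=3; free=3−3=0
SNF(R) diag = [2, 6, 12] → torsion [2, 6, 12]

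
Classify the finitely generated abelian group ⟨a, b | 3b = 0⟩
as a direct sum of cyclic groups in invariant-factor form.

rank_ℚ(R)=1; free=2−1=1
SNF(R) diag = [3] → torsion [3]

Answer: M ≅ ℤ^1 ⊕ ℤ/3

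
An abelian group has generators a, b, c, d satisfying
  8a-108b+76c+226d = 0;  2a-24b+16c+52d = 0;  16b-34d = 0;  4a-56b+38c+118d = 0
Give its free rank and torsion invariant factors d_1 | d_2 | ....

Answer: M ≅ ℤ/2 ⊕ ℤ/2 ⊕ ℤ/6 ⊕ ℤ/12

Derivation:
rank_ℚ(R)=4; free=4−4=0
SNF(R) diag = [2, 2, 6, 12] → torsion [2, 2, 6, 12]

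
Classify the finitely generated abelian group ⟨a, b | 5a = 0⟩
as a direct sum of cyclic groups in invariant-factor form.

rank_ℚ(R)=1; free=2−1=1
SNF(R) diag = [5] → torsion [5]

Answer: M ≅ ℤ^1 ⊕ ℤ/5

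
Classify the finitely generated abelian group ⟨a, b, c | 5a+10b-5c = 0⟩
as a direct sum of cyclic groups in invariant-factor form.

Answer: M ≅ ℤ^2 ⊕ ℤ/5

Derivation:
rank_ℚ(R)=1; free=3−1=2
SNF(R) diag = [5] → torsion [5]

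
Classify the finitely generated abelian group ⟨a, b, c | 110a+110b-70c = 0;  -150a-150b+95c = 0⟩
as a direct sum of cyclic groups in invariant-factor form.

rank_ℚ(R)=2; free=3−2=1
SNF(R) diag = [5, 10] → torsion [5, 10]

Answer: M ≅ ℤ^1 ⊕ ℤ/5 ⊕ ℤ/10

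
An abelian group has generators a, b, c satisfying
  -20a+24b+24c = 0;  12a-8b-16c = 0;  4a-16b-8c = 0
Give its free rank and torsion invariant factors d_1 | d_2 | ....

rank_ℚ(R)=3; free=3−3=0
SNF(R) diag = [4, 8, 24] → torsion [4, 8, 24]

Answer: M ≅ ℤ/4 ⊕ ℤ/8 ⊕ ℤ/24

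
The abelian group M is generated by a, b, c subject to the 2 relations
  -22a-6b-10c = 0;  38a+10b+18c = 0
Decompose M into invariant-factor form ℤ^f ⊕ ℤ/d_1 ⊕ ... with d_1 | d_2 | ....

Answer: M ≅ ℤ^1 ⊕ ℤ/2 ⊕ ℤ/4

Derivation:
rank_ℚ(R)=2; free=3−2=1
SNF(R) diag = [2, 4] → torsion [2, 4]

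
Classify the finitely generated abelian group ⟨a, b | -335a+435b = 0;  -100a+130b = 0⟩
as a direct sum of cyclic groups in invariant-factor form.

Answer: M ≅ ℤ/5 ⊕ ℤ/10

Derivation:
rank_ℚ(R)=2; free=2−2=0
SNF(R) diag = [5, 10] → torsion [5, 10]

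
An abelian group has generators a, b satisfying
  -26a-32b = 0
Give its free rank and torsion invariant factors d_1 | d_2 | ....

Answer: M ≅ ℤ^1 ⊕ ℤ/2

Derivation:
rank_ℚ(R)=1; free=2−1=1
SNF(R) diag = [2] → torsion [2]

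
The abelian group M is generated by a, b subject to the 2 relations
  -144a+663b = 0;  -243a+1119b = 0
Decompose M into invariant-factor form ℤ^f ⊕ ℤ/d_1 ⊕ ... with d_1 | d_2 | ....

Answer: M ≅ ℤ/3 ⊕ ℤ/9

Derivation:
rank_ℚ(R)=2; free=2−2=0
SNF(R) diag = [3, 9] → torsion [3, 9]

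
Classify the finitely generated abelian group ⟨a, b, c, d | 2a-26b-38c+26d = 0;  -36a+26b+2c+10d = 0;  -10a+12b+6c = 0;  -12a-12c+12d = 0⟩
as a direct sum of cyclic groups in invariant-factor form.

Answer: M ≅ ℤ/2 ⊕ ℤ/2 ⊕ ℤ/6 ⊕ ℤ/12

Derivation:
rank_ℚ(R)=4; free=4−4=0
SNF(R) diag = [2, 2, 6, 12] → torsion [2, 2, 6, 12]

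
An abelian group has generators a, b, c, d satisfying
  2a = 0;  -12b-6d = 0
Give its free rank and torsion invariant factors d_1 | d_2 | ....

Answer: M ≅ ℤ^2 ⊕ ℤ/2 ⊕ ℤ/6

Derivation:
rank_ℚ(R)=2; free=4−2=2
SNF(R) diag = [2, 6] → torsion [2, 6]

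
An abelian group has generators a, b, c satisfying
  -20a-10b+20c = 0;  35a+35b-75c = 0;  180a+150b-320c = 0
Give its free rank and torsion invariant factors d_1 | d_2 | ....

rank_ℚ(R)=3; free=3−3=0
SNF(R) diag = [5, 10, 20] → torsion [5, 10, 20]

Answer: M ≅ ℤ/5 ⊕ ℤ/10 ⊕ ℤ/20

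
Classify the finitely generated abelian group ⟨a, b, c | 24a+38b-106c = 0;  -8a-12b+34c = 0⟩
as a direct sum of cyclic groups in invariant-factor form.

rank_ℚ(R)=2; free=3−2=1
SNF(R) diag = [2, 2] → torsion [2, 2]

Answer: M ≅ ℤ^1 ⊕ ℤ/2 ⊕ ℤ/2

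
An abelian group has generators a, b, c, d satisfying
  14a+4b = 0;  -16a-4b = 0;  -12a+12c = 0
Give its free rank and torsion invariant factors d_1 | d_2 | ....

Answer: M ≅ ℤ^1 ⊕ ℤ/2 ⊕ ℤ/4 ⊕ ℤ/12

Derivation:
rank_ℚ(R)=3; free=4−3=1
SNF(R) diag = [2, 4, 12] → torsion [2, 4, 12]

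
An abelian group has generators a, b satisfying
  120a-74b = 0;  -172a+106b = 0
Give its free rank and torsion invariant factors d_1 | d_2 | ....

rank_ℚ(R)=2; free=2−2=0
SNF(R) diag = [2, 4] → torsion [2, 4]

Answer: M ≅ ℤ/2 ⊕ ℤ/4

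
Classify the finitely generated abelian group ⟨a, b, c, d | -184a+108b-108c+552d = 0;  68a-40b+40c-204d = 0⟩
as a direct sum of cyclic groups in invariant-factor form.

rank_ℚ(R)=2; free=4−2=2
SNF(R) diag = [4, 4] → torsion [4, 4]

Answer: M ≅ ℤ^2 ⊕ ℤ/4 ⊕ ℤ/4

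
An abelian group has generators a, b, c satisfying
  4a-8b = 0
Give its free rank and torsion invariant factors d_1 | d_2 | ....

Answer: M ≅ ℤ^2 ⊕ ℤ/4

Derivation:
rank_ℚ(R)=1; free=3−1=2
SNF(R) diag = [4] → torsion [4]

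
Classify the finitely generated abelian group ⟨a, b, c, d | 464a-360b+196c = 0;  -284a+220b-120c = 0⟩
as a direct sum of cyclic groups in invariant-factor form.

Answer: M ≅ ℤ^2 ⊕ ℤ/4 ⊕ ℤ/4

Derivation:
rank_ℚ(R)=2; free=4−2=2
SNF(R) diag = [4, 4] → torsion [4, 4]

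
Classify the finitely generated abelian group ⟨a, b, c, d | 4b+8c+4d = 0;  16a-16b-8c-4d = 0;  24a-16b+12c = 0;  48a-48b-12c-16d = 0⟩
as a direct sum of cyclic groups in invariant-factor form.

Answer: M ≅ ℤ/4 ⊕ ℤ/4 ⊕ ℤ/4 ⊕ ℤ/8

Derivation:
rank_ℚ(R)=4; free=4−4=0
SNF(R) diag = [4, 4, 4, 8] → torsion [4, 4, 4, 8]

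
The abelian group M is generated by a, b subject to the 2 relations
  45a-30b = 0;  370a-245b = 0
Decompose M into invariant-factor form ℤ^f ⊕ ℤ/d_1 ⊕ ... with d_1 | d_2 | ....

rank_ℚ(R)=2; free=2−2=0
SNF(R) diag = [5, 15] → torsion [5, 15]

Answer: M ≅ ℤ/5 ⊕ ℤ/15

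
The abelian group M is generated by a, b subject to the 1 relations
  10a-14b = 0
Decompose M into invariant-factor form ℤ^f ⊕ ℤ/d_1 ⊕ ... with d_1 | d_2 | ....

rank_ℚ(R)=1; free=2−1=1
SNF(R) diag = [2] → torsion [2]

Answer: M ≅ ℤ^1 ⊕ ℤ/2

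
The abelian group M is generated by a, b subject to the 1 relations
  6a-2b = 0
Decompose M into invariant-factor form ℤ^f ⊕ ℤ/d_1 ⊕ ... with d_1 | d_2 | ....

Answer: M ≅ ℤ^1 ⊕ ℤ/2

Derivation:
rank_ℚ(R)=1; free=2−1=1
SNF(R) diag = [2] → torsion [2]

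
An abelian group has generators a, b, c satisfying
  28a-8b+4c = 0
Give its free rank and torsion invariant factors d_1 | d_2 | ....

Answer: M ≅ ℤ^2 ⊕ ℤ/4

Derivation:
rank_ℚ(R)=1; free=3−1=2
SNF(R) diag = [4] → torsion [4]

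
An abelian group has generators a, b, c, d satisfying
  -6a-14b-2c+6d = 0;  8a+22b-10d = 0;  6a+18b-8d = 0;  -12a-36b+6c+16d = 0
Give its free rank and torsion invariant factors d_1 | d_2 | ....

rank_ℚ(R)=4; free=4−4=0
SNF(R) diag = [2, 2, 2, 6] → torsion [2, 2, 2, 6]

Answer: M ≅ ℤ/2 ⊕ ℤ/2 ⊕ ℤ/2 ⊕ ℤ/6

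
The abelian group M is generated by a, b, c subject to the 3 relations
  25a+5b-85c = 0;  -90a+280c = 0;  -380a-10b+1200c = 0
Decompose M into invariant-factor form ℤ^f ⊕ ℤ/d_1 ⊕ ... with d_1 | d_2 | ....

rank_ℚ(R)=3; free=3−3=0
SNF(R) diag = [5, 10, 30] → torsion [5, 10, 30]

Answer: M ≅ ℤ/5 ⊕ ℤ/10 ⊕ ℤ/30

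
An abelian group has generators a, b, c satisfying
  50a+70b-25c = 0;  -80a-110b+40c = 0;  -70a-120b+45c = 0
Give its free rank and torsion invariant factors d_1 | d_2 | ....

rank_ℚ(R)=3; free=3−3=0
SNF(R) diag = [5, 10, 20] → torsion [5, 10, 20]

Answer: M ≅ ℤ/5 ⊕ ℤ/10 ⊕ ℤ/20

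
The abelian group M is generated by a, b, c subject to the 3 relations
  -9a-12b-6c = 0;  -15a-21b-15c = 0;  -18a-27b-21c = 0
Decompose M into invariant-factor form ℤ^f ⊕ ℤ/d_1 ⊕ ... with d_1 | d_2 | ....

Answer: M ≅ ℤ/3 ⊕ ℤ/3 ⊕ ℤ/6

Derivation:
rank_ℚ(R)=3; free=3−3=0
SNF(R) diag = [3, 3, 6] → torsion [3, 3, 6]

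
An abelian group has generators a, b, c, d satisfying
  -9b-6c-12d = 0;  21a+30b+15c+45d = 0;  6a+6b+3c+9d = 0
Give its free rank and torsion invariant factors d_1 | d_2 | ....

Answer: M ≅ ℤ^1 ⊕ ℤ/3 ⊕ ℤ/3 ⊕ ℤ/9

Derivation:
rank_ℚ(R)=3; free=4−3=1
SNF(R) diag = [3, 3, 9] → torsion [3, 3, 9]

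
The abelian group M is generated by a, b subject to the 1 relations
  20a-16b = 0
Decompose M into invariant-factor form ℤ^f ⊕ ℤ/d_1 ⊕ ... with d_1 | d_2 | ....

rank_ℚ(R)=1; free=2−1=1
SNF(R) diag = [4] → torsion [4]

Answer: M ≅ ℤ^1 ⊕ ℤ/4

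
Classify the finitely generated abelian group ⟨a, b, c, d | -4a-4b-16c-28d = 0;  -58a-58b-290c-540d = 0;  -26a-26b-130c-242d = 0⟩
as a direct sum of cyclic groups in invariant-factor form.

Answer: M ≅ ℤ^1 ⊕ ℤ/2 ⊕ ℤ/2 ⊕ ℤ/4

Derivation:
rank_ℚ(R)=3; free=4−3=1
SNF(R) diag = [2, 2, 4] → torsion [2, 2, 4]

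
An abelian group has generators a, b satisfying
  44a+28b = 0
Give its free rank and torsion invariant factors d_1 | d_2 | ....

Answer: M ≅ ℤ^1 ⊕ ℤ/4

Derivation:
rank_ℚ(R)=1; free=2−1=1
SNF(R) diag = [4] → torsion [4]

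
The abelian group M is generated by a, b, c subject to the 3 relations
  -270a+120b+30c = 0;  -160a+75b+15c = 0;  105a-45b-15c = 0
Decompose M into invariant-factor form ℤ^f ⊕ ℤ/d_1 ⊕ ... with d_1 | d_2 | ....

Answer: M ≅ ℤ/5 ⊕ ℤ/15 ⊕ ℤ/30

Derivation:
rank_ℚ(R)=3; free=3−3=0
SNF(R) diag = [5, 15, 30] → torsion [5, 15, 30]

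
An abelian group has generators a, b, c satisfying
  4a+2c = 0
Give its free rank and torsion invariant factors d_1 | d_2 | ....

Answer: M ≅ ℤ^2 ⊕ ℤ/2

Derivation:
rank_ℚ(R)=1; free=3−1=2
SNF(R) diag = [2] → torsion [2]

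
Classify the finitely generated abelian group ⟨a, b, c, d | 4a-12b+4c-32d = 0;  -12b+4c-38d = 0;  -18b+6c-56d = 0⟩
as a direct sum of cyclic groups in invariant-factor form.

Answer: M ≅ ℤ^1 ⊕ ℤ/2 ⊕ ℤ/2 ⊕ ℤ/4

Derivation:
rank_ℚ(R)=3; free=4−3=1
SNF(R) diag = [2, 2, 4] → torsion [2, 2, 4]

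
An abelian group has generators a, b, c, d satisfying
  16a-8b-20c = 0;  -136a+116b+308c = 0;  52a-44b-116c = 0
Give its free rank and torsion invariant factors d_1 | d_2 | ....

Answer: M ≅ ℤ^1 ⊕ ℤ/4 ⊕ ℤ/12 ⊕ ℤ/12

Derivation:
rank_ℚ(R)=3; free=4−3=1
SNF(R) diag = [4, 12, 12] → torsion [4, 12, 12]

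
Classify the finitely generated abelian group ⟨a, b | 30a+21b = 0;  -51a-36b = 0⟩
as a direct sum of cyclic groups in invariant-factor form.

rank_ℚ(R)=2; free=2−2=0
SNF(R) diag = [3, 3] → torsion [3, 3]

Answer: M ≅ ℤ/3 ⊕ ℤ/3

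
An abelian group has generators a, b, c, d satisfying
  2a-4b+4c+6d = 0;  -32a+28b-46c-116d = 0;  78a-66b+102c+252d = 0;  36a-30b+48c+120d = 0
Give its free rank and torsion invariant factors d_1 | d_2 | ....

Answer: M ≅ ℤ/2 ⊕ ℤ/2 ⊕ ℤ/6 ⊕ ℤ/18

Derivation:
rank_ℚ(R)=4; free=4−4=0
SNF(R) diag = [2, 2, 6, 18] → torsion [2, 2, 6, 18]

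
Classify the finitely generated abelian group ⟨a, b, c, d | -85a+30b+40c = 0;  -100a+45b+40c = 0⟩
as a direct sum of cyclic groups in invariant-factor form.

Answer: M ≅ ℤ^2 ⊕ ℤ/5 ⊕ ℤ/15

Derivation:
rank_ℚ(R)=2; free=4−2=2
SNF(R) diag = [5, 15] → torsion [5, 15]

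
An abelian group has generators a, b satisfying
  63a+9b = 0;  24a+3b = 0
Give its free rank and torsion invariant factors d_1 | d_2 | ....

rank_ℚ(R)=2; free=2−2=0
SNF(R) diag = [3, 9] → torsion [3, 9]

Answer: M ≅ ℤ/3 ⊕ ℤ/9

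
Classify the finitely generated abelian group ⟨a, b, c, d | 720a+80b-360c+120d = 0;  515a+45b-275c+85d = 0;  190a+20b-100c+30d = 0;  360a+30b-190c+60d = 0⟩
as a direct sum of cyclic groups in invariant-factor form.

Answer: M ≅ ℤ/5 ⊕ ℤ/10 ⊕ ℤ/20 ⊕ ℤ/40

Derivation:
rank_ℚ(R)=4; free=4−4=0
SNF(R) diag = [5, 10, 20, 40] → torsion [5, 10, 20, 40]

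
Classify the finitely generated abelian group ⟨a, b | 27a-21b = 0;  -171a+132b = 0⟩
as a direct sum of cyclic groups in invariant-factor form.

Answer: M ≅ ℤ/3 ⊕ ℤ/9

Derivation:
rank_ℚ(R)=2; free=2−2=0
SNF(R) diag = [3, 9] → torsion [3, 9]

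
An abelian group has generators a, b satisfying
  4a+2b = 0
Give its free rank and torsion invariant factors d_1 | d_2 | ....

Answer: M ≅ ℤ^1 ⊕ ℤ/2

Derivation:
rank_ℚ(R)=1; free=2−1=1
SNF(R) diag = [2] → torsion [2]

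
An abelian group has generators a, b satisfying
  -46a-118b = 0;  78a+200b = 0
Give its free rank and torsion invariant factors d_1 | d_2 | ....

rank_ℚ(R)=2; free=2−2=0
SNF(R) diag = [2, 2] → torsion [2, 2]

Answer: M ≅ ℤ/2 ⊕ ℤ/2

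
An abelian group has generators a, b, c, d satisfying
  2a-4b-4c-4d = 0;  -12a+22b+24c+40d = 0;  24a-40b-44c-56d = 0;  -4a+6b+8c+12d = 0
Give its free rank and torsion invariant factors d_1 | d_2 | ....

rank_ℚ(R)=4; free=4−4=0
SNF(R) diag = [2, 2, 4, 12] → torsion [2, 2, 4, 12]

Answer: M ≅ ℤ/2 ⊕ ℤ/2 ⊕ ℤ/4 ⊕ ℤ/12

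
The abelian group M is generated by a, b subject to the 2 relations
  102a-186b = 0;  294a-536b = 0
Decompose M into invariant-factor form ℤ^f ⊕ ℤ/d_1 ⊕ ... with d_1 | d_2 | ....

Answer: M ≅ ℤ/2 ⊕ ℤ/6

Derivation:
rank_ℚ(R)=2; free=2−2=0
SNF(R) diag = [2, 6] → torsion [2, 6]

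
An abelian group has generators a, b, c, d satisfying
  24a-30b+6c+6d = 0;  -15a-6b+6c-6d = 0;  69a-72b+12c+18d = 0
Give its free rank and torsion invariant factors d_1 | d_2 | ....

Answer: M ≅ ℤ^1 ⊕ ℤ/3 ⊕ ℤ/6 ⊕ ℤ/6

Derivation:
rank_ℚ(R)=3; free=4−3=1
SNF(R) diag = [3, 6, 6] → torsion [3, 6, 6]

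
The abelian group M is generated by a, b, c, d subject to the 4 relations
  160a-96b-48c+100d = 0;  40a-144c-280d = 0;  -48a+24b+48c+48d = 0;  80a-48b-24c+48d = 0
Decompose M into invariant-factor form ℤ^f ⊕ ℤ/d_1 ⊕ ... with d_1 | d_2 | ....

Answer: M ≅ ℤ/4 ⊕ ℤ/8 ⊕ ℤ/24 ⊕ ℤ/72

Derivation:
rank_ℚ(R)=4; free=4−4=0
SNF(R) diag = [4, 8, 24, 72] → torsion [4, 8, 24, 72]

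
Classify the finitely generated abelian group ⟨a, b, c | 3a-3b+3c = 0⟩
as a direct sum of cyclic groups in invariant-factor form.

Answer: M ≅ ℤ^2 ⊕ ℤ/3

Derivation:
rank_ℚ(R)=1; free=3−1=2
SNF(R) diag = [3] → torsion [3]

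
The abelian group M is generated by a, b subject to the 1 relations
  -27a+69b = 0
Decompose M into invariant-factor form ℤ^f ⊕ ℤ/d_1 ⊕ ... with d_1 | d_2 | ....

rank_ℚ(R)=1; free=2−1=1
SNF(R) diag = [3] → torsion [3]

Answer: M ≅ ℤ^1 ⊕ ℤ/3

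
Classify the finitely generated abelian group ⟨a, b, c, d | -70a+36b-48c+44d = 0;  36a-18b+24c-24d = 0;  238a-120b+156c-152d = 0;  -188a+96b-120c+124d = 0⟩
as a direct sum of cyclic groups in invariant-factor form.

rank_ℚ(R)=4; free=4−4=0
SNF(R) diag = [2, 6, 12, 12] → torsion [2, 6, 12, 12]

Answer: M ≅ ℤ/2 ⊕ ℤ/6 ⊕ ℤ/12 ⊕ ℤ/12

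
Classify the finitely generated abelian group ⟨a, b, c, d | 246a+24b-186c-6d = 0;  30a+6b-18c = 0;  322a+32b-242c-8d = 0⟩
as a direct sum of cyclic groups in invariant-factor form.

rank_ℚ(R)=3; free=4−3=1
SNF(R) diag = [2, 6, 18] → torsion [2, 6, 18]

Answer: M ≅ ℤ^1 ⊕ ℤ/2 ⊕ ℤ/6 ⊕ ℤ/18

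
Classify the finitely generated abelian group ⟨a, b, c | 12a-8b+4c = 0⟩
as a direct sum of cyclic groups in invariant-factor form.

Answer: M ≅ ℤ^2 ⊕ ℤ/4

Derivation:
rank_ℚ(R)=1; free=3−1=2
SNF(R) diag = [4] → torsion [4]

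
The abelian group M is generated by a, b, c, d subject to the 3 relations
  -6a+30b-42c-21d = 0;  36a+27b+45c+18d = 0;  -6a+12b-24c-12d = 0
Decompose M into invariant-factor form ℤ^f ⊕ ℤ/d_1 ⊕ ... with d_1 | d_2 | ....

Answer: M ≅ ℤ^1 ⊕ ℤ/3 ⊕ ℤ/9 ⊕ ℤ/18

Derivation:
rank_ℚ(R)=3; free=4−3=1
SNF(R) diag = [3, 9, 18] → torsion [3, 9, 18]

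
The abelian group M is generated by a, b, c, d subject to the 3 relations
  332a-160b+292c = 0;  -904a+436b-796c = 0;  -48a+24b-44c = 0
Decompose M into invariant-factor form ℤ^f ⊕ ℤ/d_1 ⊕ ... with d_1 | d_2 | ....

Answer: M ≅ ℤ^1 ⊕ ℤ/4 ⊕ ℤ/4 ⊕ ℤ/4

Derivation:
rank_ℚ(R)=3; free=4−3=1
SNF(R) diag = [4, 4, 4] → torsion [4, 4, 4]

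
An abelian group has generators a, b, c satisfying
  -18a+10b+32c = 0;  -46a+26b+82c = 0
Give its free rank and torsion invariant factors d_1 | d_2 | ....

rank_ℚ(R)=2; free=3−2=1
SNF(R) diag = [2, 2] → torsion [2, 2]

Answer: M ≅ ℤ^1 ⊕ ℤ/2 ⊕ ℤ/2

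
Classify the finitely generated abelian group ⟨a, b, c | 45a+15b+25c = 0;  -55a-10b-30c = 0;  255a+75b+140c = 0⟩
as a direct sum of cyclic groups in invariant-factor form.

rank_ℚ(R)=3; free=3−3=0
SNF(R) diag = [5, 5, 15] → torsion [5, 5, 15]

Answer: M ≅ ℤ/5 ⊕ ℤ/5 ⊕ ℤ/15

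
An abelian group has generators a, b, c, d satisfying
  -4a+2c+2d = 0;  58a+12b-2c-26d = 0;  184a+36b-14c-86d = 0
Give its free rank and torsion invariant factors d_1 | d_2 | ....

Answer: M ≅ ℤ^1 ⊕ ℤ/2 ⊕ ℤ/6 ⊕ ℤ/12

Derivation:
rank_ℚ(R)=3; free=4−3=1
SNF(R) diag = [2, 6, 12] → torsion [2, 6, 12]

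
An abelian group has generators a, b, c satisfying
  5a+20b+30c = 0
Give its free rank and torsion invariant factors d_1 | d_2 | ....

Answer: M ≅ ℤ^2 ⊕ ℤ/5

Derivation:
rank_ℚ(R)=1; free=3−1=2
SNF(R) diag = [5] → torsion [5]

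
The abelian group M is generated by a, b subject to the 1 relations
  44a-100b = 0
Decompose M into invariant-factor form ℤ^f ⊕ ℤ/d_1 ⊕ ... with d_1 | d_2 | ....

Answer: M ≅ ℤ^1 ⊕ ℤ/4

Derivation:
rank_ℚ(R)=1; free=2−1=1
SNF(R) diag = [4] → torsion [4]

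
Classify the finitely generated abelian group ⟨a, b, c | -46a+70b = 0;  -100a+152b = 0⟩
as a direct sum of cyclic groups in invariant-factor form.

Answer: M ≅ ℤ^1 ⊕ ℤ/2 ⊕ ℤ/4

Derivation:
rank_ℚ(R)=2; free=3−2=1
SNF(R) diag = [2, 4] → torsion [2, 4]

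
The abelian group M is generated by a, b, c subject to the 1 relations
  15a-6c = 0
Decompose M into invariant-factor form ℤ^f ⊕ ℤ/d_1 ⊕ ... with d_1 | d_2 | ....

Answer: M ≅ ℤ^2 ⊕ ℤ/3

Derivation:
rank_ℚ(R)=1; free=3−1=2
SNF(R) diag = [3] → torsion [3]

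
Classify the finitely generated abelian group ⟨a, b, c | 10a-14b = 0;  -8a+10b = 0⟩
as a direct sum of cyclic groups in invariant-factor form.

Answer: M ≅ ℤ^1 ⊕ ℤ/2 ⊕ ℤ/6

Derivation:
rank_ℚ(R)=2; free=3−2=1
SNF(R) diag = [2, 6] → torsion [2, 6]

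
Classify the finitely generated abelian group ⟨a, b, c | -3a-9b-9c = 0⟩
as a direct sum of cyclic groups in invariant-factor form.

Answer: M ≅ ℤ^2 ⊕ ℤ/3

Derivation:
rank_ℚ(R)=1; free=3−1=2
SNF(R) diag = [3] → torsion [3]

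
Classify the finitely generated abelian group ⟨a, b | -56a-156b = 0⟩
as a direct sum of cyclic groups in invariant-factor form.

Answer: M ≅ ℤ^1 ⊕ ℤ/4

Derivation:
rank_ℚ(R)=1; free=2−1=1
SNF(R) diag = [4] → torsion [4]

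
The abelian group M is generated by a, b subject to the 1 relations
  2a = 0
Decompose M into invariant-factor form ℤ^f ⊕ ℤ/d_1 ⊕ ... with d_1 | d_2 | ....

rank_ℚ(R)=1; free=2−1=1
SNF(R) diag = [2] → torsion [2]

Answer: M ≅ ℤ^1 ⊕ ℤ/2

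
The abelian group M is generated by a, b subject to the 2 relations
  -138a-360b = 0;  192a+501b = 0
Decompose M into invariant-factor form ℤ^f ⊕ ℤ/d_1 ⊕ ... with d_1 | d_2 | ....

Answer: M ≅ ℤ/3 ⊕ ℤ/6

Derivation:
rank_ℚ(R)=2; free=2−2=0
SNF(R) diag = [3, 6] → torsion [3, 6]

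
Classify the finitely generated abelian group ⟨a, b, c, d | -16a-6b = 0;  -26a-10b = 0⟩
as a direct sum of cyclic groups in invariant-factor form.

rank_ℚ(R)=2; free=4−2=2
SNF(R) diag = [2, 2] → torsion [2, 2]

Answer: M ≅ ℤ^2 ⊕ ℤ/2 ⊕ ℤ/2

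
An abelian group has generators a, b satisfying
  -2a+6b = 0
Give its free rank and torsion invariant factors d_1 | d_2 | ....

rank_ℚ(R)=1; free=2−1=1
SNF(R) diag = [2] → torsion [2]

Answer: M ≅ ℤ^1 ⊕ ℤ/2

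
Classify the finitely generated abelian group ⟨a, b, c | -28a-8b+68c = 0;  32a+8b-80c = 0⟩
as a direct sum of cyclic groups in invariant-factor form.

Answer: M ≅ ℤ^1 ⊕ ℤ/4 ⊕ ℤ/8

Derivation:
rank_ℚ(R)=2; free=3−2=1
SNF(R) diag = [4, 8] → torsion [4, 8]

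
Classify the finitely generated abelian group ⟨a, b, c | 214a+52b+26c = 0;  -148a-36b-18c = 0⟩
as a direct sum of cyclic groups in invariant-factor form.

rank_ℚ(R)=2; free=3−2=1
SNF(R) diag = [2, 2] → torsion [2, 2]

Answer: M ≅ ℤ^1 ⊕ ℤ/2 ⊕ ℤ/2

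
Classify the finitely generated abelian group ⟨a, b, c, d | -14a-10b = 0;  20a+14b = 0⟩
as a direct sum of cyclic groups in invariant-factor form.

rank_ℚ(R)=2; free=4−2=2
SNF(R) diag = [2, 2] → torsion [2, 2]

Answer: M ≅ ℤ^2 ⊕ ℤ/2 ⊕ ℤ/2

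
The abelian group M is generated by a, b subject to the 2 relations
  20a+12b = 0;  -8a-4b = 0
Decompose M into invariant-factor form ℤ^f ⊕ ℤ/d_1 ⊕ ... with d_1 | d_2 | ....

Answer: M ≅ ℤ/4 ⊕ ℤ/4

Derivation:
rank_ℚ(R)=2; free=2−2=0
SNF(R) diag = [4, 4] → torsion [4, 4]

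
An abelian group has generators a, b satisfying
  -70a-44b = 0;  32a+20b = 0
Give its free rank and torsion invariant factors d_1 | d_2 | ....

Answer: M ≅ ℤ/2 ⊕ ℤ/4

Derivation:
rank_ℚ(R)=2; free=2−2=0
SNF(R) diag = [2, 4] → torsion [2, 4]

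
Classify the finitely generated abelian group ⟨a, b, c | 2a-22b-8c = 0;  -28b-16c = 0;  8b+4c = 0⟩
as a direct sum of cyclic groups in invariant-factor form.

rank_ℚ(R)=3; free=3−3=0
SNF(R) diag = [2, 4, 4] → torsion [2, 4, 4]

Answer: M ≅ ℤ/2 ⊕ ℤ/4 ⊕ ℤ/4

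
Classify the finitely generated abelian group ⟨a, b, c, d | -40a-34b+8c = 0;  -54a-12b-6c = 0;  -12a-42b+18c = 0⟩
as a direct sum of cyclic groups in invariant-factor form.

rank_ℚ(R)=3; free=4−3=1
SNF(R) diag = [2, 6, 18] → torsion [2, 6, 18]

Answer: M ≅ ℤ^1 ⊕ ℤ/2 ⊕ ℤ/6 ⊕ ℤ/18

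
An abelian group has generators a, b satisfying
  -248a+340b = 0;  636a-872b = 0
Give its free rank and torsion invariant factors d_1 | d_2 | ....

Answer: M ≅ ℤ/4 ⊕ ℤ/4

Derivation:
rank_ℚ(R)=2; free=2−2=0
SNF(R) diag = [4, 4] → torsion [4, 4]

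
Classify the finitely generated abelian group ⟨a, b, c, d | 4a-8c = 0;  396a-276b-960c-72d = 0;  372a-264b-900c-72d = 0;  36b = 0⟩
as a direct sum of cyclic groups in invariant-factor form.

Answer: M ≅ ℤ/4 ⊕ ℤ/12 ⊕ ℤ/36 ⊕ ℤ/72

Derivation:
rank_ℚ(R)=4; free=4−4=0
SNF(R) diag = [4, 12, 36, 72] → torsion [4, 12, 36, 72]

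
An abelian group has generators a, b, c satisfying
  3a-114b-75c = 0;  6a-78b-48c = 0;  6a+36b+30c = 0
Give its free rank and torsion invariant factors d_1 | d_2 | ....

rank_ℚ(R)=3; free=3−3=0
SNF(R) diag = [3, 6, 12] → torsion [3, 6, 12]

Answer: M ≅ ℤ/3 ⊕ ℤ/6 ⊕ ℤ/12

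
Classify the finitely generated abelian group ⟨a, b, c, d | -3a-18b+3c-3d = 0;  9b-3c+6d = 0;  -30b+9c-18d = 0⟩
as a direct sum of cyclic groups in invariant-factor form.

rank_ℚ(R)=3; free=4−3=1
SNF(R) diag = [3, 3, 3] → torsion [3, 3, 3]

Answer: M ≅ ℤ^1 ⊕ ℤ/3 ⊕ ℤ/3 ⊕ ℤ/3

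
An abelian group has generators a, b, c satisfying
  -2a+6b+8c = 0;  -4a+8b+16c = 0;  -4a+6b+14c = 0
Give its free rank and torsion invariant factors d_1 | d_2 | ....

Answer: M ≅ ℤ/2 ⊕ ℤ/2 ⊕ ℤ/4

Derivation:
rank_ℚ(R)=3; free=3−3=0
SNF(R) diag = [2, 2, 4] → torsion [2, 2, 4]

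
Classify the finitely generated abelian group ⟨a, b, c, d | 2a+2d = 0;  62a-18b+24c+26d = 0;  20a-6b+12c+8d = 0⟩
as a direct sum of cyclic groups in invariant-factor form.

Answer: M ≅ ℤ^1 ⊕ ℤ/2 ⊕ ℤ/6 ⊕ ℤ/12

Derivation:
rank_ℚ(R)=3; free=4−3=1
SNF(R) diag = [2, 6, 12] → torsion [2, 6, 12]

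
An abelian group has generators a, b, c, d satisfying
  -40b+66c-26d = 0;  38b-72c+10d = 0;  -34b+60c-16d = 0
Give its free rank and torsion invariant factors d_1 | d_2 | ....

rank_ℚ(R)=3; free=4−3=1
SNF(R) diag = [2, 2, 6] → torsion [2, 2, 6]

Answer: M ≅ ℤ^1 ⊕ ℤ/2 ⊕ ℤ/2 ⊕ ℤ/6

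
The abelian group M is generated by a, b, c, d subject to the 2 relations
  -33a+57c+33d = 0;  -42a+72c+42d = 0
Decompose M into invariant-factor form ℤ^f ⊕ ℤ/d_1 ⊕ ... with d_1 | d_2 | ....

rank_ℚ(R)=2; free=4−2=2
SNF(R) diag = [3, 6] → torsion [3, 6]

Answer: M ≅ ℤ^2 ⊕ ℤ/3 ⊕ ℤ/6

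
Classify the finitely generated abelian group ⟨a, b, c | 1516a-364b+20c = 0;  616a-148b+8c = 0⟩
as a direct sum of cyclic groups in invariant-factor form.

Answer: M ≅ ℤ^1 ⊕ ℤ/4 ⊕ ℤ/12

Derivation:
rank_ℚ(R)=2; free=3−2=1
SNF(R) diag = [4, 12] → torsion [4, 12]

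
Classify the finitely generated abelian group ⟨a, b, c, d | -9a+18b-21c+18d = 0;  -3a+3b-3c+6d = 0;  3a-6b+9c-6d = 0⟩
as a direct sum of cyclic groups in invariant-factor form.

rank_ℚ(R)=3; free=4−3=1
SNF(R) diag = [3, 3, 6] → torsion [3, 3, 6]

Answer: M ≅ ℤ^1 ⊕ ℤ/3 ⊕ ℤ/3 ⊕ ℤ/6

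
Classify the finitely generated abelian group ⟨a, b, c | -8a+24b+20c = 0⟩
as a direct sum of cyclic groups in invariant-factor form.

rank_ℚ(R)=1; free=3−1=2
SNF(R) diag = [4] → torsion [4]

Answer: M ≅ ℤ^2 ⊕ ℤ/4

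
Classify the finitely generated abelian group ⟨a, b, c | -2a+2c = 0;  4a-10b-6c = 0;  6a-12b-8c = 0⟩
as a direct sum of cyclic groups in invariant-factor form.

rank_ℚ(R)=3; free=3−3=0
SNF(R) diag = [2, 2, 2] → torsion [2, 2, 2]

Answer: M ≅ ℤ/2 ⊕ ℤ/2 ⊕ ℤ/2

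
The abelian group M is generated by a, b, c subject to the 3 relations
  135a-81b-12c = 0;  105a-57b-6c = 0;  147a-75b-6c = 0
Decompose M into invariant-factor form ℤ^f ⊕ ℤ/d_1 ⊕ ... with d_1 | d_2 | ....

rank_ℚ(R)=3; free=3−3=0
SNF(R) diag = [3, 6, 12] → torsion [3, 6, 12]

Answer: M ≅ ℤ/3 ⊕ ℤ/6 ⊕ ℤ/12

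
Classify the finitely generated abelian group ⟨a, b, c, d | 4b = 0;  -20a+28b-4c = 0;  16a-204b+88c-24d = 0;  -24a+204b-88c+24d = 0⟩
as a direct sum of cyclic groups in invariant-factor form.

rank_ℚ(R)=4; free=4−4=0
SNF(R) diag = [4, 4, 8, 24] → torsion [4, 4, 8, 24]

Answer: M ≅ ℤ/4 ⊕ ℤ/4 ⊕ ℤ/8 ⊕ ℤ/24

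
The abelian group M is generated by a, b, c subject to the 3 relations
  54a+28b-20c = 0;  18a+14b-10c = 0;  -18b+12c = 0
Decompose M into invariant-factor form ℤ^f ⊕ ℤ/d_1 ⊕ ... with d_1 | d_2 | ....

rank_ℚ(R)=3; free=3−3=0
SNF(R) diag = [2, 6, 18] → torsion [2, 6, 18]

Answer: M ≅ ℤ/2 ⊕ ℤ/6 ⊕ ℤ/18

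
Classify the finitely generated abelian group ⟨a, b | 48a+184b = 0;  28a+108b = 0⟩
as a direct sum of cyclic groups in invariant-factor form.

rank_ℚ(R)=2; free=2−2=0
SNF(R) diag = [4, 8] → torsion [4, 8]

Answer: M ≅ ℤ/4 ⊕ ℤ/8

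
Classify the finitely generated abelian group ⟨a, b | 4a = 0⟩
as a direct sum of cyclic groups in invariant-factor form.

rank_ℚ(R)=1; free=2−1=1
SNF(R) diag = [4] → torsion [4]

Answer: M ≅ ℤ^1 ⊕ ℤ/4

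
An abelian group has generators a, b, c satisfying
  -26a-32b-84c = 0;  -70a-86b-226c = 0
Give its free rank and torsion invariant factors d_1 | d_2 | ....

rank_ℚ(R)=2; free=3−2=1
SNF(R) diag = [2, 2] → torsion [2, 2]

Answer: M ≅ ℤ^1 ⊕ ℤ/2 ⊕ ℤ/2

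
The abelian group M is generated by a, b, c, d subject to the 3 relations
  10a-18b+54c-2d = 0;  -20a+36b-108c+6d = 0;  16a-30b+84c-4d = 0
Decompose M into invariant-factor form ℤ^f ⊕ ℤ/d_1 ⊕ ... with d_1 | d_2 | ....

rank_ℚ(R)=3; free=4−3=1
SNF(R) diag = [2, 2, 6] → torsion [2, 2, 6]

Answer: M ≅ ℤ^1 ⊕ ℤ/2 ⊕ ℤ/2 ⊕ ℤ/6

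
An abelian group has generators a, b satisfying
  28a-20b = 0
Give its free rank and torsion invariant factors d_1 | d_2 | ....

Answer: M ≅ ℤ^1 ⊕ ℤ/4

Derivation:
rank_ℚ(R)=1; free=2−1=1
SNF(R) diag = [4] → torsion [4]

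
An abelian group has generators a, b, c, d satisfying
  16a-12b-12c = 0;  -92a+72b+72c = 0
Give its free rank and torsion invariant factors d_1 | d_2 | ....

rank_ℚ(R)=2; free=4−2=2
SNF(R) diag = [4, 12] → torsion [4, 12]

Answer: M ≅ ℤ^2 ⊕ ℤ/4 ⊕ ℤ/12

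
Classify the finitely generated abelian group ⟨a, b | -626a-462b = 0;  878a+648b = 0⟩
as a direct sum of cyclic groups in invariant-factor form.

rank_ℚ(R)=2; free=2−2=0
SNF(R) diag = [2, 6] → torsion [2, 6]

Answer: M ≅ ℤ/2 ⊕ ℤ/6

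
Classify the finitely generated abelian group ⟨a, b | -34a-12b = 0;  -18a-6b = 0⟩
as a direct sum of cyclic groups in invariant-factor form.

rank_ℚ(R)=2; free=2−2=0
SNF(R) diag = [2, 6] → torsion [2, 6]

Answer: M ≅ ℤ/2 ⊕ ℤ/6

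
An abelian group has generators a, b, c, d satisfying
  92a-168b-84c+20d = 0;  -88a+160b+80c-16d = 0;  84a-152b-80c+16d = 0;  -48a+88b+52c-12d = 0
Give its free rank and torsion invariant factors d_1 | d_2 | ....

Answer: M ≅ ℤ/4 ⊕ ℤ/4 ⊕ ℤ/8 ⊕ ℤ/16

Derivation:
rank_ℚ(R)=4; free=4−4=0
SNF(R) diag = [4, 4, 8, 16] → torsion [4, 4, 8, 16]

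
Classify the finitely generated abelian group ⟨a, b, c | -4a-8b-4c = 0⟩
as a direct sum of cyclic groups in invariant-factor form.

Answer: M ≅ ℤ^2 ⊕ ℤ/4

Derivation:
rank_ℚ(R)=1; free=3−1=2
SNF(R) diag = [4] → torsion [4]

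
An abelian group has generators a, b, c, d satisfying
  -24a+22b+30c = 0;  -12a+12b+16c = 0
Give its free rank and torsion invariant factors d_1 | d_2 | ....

Answer: M ≅ ℤ^2 ⊕ ℤ/2 ⊕ ℤ/4

Derivation:
rank_ℚ(R)=2; free=4−2=2
SNF(R) diag = [2, 4] → torsion [2, 4]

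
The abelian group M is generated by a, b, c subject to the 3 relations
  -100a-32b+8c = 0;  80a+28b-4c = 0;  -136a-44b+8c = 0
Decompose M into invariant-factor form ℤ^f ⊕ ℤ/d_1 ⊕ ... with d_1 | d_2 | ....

rank_ℚ(R)=3; free=3−3=0
SNF(R) diag = [4, 12, 12] → torsion [4, 12, 12]

Answer: M ≅ ℤ/4 ⊕ ℤ/12 ⊕ ℤ/12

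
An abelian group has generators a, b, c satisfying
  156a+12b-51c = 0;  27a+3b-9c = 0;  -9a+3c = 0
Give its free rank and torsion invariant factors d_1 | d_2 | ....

Answer: M ≅ ℤ/3 ⊕ ℤ/3 ⊕ ℤ/3

Derivation:
rank_ℚ(R)=3; free=3−3=0
SNF(R) diag = [3, 3, 3] → torsion [3, 3, 3]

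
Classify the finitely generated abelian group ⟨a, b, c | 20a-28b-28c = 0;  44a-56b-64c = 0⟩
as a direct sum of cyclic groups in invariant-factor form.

Answer: M ≅ ℤ^1 ⊕ ℤ/4 ⊕ ℤ/4

Derivation:
rank_ℚ(R)=2; free=3−2=1
SNF(R) diag = [4, 4] → torsion [4, 4]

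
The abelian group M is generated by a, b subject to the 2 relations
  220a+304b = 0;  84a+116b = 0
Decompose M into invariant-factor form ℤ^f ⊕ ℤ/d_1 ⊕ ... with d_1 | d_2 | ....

rank_ℚ(R)=2; free=2−2=0
SNF(R) diag = [4, 4] → torsion [4, 4]

Answer: M ≅ ℤ/4 ⊕ ℤ/4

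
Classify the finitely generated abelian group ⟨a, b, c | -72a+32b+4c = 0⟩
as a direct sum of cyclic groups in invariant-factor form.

Answer: M ≅ ℤ^2 ⊕ ℤ/4

Derivation:
rank_ℚ(R)=1; free=3−1=2
SNF(R) diag = [4] → torsion [4]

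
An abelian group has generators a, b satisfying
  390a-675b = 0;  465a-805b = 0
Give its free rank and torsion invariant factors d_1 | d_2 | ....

rank_ℚ(R)=2; free=2−2=0
SNF(R) diag = [5, 15] → torsion [5, 15]

Answer: M ≅ ℤ/5 ⊕ ℤ/15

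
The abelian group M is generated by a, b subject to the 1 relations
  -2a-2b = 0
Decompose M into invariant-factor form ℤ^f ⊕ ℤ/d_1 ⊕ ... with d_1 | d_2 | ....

rank_ℚ(R)=1; free=2−1=1
SNF(R) diag = [2] → torsion [2]

Answer: M ≅ ℤ^1 ⊕ ℤ/2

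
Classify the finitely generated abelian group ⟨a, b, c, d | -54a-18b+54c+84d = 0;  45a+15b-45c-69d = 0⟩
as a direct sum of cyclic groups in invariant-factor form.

Answer: M ≅ ℤ^2 ⊕ ℤ/3 ⊕ ℤ/6

Derivation:
rank_ℚ(R)=2; free=4−2=2
SNF(R) diag = [3, 6] → torsion [3, 6]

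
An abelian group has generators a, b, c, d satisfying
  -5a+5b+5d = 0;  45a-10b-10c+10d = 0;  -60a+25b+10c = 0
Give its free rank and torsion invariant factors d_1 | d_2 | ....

Answer: M ≅ ℤ^1 ⊕ ℤ/5 ⊕ ℤ/5 ⊕ ℤ/5

Derivation:
rank_ℚ(R)=3; free=4−3=1
SNF(R) diag = [5, 5, 5] → torsion [5, 5, 5]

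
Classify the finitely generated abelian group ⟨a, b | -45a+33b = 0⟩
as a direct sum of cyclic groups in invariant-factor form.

Answer: M ≅ ℤ^1 ⊕ ℤ/3

Derivation:
rank_ℚ(R)=1; free=2−1=1
SNF(R) diag = [3] → torsion [3]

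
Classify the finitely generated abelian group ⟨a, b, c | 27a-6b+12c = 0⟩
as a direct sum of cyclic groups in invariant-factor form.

rank_ℚ(R)=1; free=3−1=2
SNF(R) diag = [3] → torsion [3]

Answer: M ≅ ℤ^2 ⊕ ℤ/3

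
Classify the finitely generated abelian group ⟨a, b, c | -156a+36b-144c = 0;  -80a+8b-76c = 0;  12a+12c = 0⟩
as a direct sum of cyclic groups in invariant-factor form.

Answer: M ≅ ℤ/4 ⊕ ℤ/12 ⊕ ℤ/12

Derivation:
rank_ℚ(R)=3; free=3−3=0
SNF(R) diag = [4, 12, 12] → torsion [4, 12, 12]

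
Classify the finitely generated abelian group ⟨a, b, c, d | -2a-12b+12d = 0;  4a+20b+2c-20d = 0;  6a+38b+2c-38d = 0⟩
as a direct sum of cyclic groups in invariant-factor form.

rank_ℚ(R)=3; free=4−3=1
SNF(R) diag = [2, 2, 6] → torsion [2, 2, 6]

Answer: M ≅ ℤ^1 ⊕ ℤ/2 ⊕ ℤ/2 ⊕ ℤ/6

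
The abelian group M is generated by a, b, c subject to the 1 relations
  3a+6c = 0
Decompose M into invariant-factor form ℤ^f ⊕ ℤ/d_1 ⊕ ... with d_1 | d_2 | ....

rank_ℚ(R)=1; free=3−1=2
SNF(R) diag = [3] → torsion [3]

Answer: M ≅ ℤ^2 ⊕ ℤ/3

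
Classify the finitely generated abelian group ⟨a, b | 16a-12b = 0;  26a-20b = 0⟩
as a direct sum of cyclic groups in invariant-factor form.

Answer: M ≅ ℤ/2 ⊕ ℤ/4

Derivation:
rank_ℚ(R)=2; free=2−2=0
SNF(R) diag = [2, 4] → torsion [2, 4]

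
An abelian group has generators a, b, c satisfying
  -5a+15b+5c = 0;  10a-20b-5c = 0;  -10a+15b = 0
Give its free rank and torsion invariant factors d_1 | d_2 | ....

Answer: M ≅ ℤ/5 ⊕ ℤ/5 ⊕ ℤ/5

Derivation:
rank_ℚ(R)=3; free=3−3=0
SNF(R) diag = [5, 5, 5] → torsion [5, 5, 5]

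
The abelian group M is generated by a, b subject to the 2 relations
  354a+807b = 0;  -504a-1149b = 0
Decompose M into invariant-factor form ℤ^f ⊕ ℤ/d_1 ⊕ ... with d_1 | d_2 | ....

Answer: M ≅ ℤ/3 ⊕ ℤ/6

Derivation:
rank_ℚ(R)=2; free=2−2=0
SNF(R) diag = [3, 6] → torsion [3, 6]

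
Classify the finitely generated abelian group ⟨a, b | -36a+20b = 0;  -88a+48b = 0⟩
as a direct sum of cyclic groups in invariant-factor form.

Answer: M ≅ ℤ/4 ⊕ ℤ/8

Derivation:
rank_ℚ(R)=2; free=2−2=0
SNF(R) diag = [4, 8] → torsion [4, 8]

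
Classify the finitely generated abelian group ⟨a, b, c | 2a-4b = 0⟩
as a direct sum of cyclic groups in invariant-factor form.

Answer: M ≅ ℤ^2 ⊕ ℤ/2

Derivation:
rank_ℚ(R)=1; free=3−1=2
SNF(R) diag = [2] → torsion [2]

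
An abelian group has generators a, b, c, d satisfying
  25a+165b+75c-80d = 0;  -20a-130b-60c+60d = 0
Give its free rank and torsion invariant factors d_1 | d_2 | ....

Answer: M ≅ ℤ^2 ⊕ ℤ/5 ⊕ ℤ/10

Derivation:
rank_ℚ(R)=2; free=4−2=2
SNF(R) diag = [5, 10] → torsion [5, 10]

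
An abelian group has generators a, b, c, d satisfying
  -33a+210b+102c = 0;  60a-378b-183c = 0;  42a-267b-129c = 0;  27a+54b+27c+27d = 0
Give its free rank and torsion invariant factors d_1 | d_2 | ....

Answer: M ≅ ℤ/3 ⊕ ℤ/3 ⊕ ℤ/9 ⊕ ℤ/27

Derivation:
rank_ℚ(R)=4; free=4−4=0
SNF(R) diag = [3, 3, 9, 27] → torsion [3, 3, 9, 27]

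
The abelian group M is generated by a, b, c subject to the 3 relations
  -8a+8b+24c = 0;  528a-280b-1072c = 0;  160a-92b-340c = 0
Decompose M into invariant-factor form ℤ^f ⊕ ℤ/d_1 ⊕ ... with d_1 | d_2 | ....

Answer: M ≅ ℤ/4 ⊕ ℤ/8 ⊕ ℤ/24

Derivation:
rank_ℚ(R)=3; free=3−3=0
SNF(R) diag = [4, 8, 24] → torsion [4, 8, 24]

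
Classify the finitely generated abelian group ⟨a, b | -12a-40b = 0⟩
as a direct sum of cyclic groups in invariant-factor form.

rank_ℚ(R)=1; free=2−1=1
SNF(R) diag = [4] → torsion [4]

Answer: M ≅ ℤ^1 ⊕ ℤ/4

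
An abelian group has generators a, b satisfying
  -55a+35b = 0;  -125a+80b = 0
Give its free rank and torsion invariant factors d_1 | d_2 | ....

rank_ℚ(R)=2; free=2−2=0
SNF(R) diag = [5, 5] → torsion [5, 5]

Answer: M ≅ ℤ/5 ⊕ ℤ/5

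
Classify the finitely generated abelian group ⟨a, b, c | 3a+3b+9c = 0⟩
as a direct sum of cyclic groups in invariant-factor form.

rank_ℚ(R)=1; free=3−1=2
SNF(R) diag = [3] → torsion [3]

Answer: M ≅ ℤ^2 ⊕ ℤ/3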